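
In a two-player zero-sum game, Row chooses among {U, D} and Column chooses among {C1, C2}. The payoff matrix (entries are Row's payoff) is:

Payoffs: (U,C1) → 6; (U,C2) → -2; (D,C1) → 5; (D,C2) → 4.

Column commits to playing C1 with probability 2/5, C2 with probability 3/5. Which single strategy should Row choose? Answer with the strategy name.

D

Expected payoff of U: (2/5)·6 + (3/5)·(-2) = 6/5.
Expected payoff of D: (2/5)·5 + (3/5)·4 = 22/5.
The largest is 22/5, so Row's best response is D.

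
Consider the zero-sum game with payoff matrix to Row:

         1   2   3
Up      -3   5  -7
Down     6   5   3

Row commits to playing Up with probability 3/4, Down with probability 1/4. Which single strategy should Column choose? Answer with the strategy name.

If Column plays 1, Row's expected payoff is (3/4)·(-3) + (1/4)·6 = -3/4.
If Column plays 2, Row's expected payoff is (3/4)·5 + (1/4)·5 = 5.
If Column plays 3, Row's expected payoff is (3/4)·(-7) + (1/4)·3 = -9/2.
Column minimizes Row's payoff; the smallest is -9/2, so the best response is 3.

3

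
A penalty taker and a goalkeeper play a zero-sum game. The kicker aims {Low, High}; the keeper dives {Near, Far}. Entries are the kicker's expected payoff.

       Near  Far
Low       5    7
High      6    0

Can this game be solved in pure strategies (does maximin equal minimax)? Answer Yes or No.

No

Row minima: Low → 5, High → 0; maximin = 5.
Column maxima: Near → 6, Far → 7; minimax = 6.
5 ≠ 6, so no pure-strategy equilibrium exists.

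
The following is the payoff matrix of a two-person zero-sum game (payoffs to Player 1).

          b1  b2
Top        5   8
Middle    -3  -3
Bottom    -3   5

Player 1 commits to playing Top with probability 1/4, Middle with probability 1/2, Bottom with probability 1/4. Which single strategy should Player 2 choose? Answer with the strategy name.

b1

If Player 2 plays b1, Player 1's expected payoff is (1/4)·5 + (1/2)·(-3) + (1/4)·(-3) = -1.
If Player 2 plays b2, Player 1's expected payoff is (1/4)·8 + (1/2)·(-3) + (1/4)·5 = 7/4.
Player 2 minimizes Player 1's payoff; the smallest is -1, so the best response is b1.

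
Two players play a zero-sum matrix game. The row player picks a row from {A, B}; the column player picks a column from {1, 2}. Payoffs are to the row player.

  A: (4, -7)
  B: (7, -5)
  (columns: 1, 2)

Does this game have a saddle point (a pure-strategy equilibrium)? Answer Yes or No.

Row minima: A → -7, B → -5; maximin = -5.
Column maxima: 1 → 7, 2 → -5; minimax = -5.
maximin = minimax = -5, so a saddle point exists.

Yes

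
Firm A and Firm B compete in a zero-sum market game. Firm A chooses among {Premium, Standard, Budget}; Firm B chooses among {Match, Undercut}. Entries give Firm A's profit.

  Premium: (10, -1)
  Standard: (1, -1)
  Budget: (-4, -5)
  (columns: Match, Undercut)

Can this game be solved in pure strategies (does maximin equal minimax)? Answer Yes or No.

Yes

Row minima: Premium → -1, Standard → -1, Budget → -5; maximin = -1.
Column maxima: Match → 10, Undercut → -1; minimax = -1.
maximin = minimax = -1, so a saddle point exists.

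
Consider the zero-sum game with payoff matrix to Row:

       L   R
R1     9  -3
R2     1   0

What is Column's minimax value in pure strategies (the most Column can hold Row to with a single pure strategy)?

0

Column maxima: L → 9, R → 0.
The smallest of these is 0.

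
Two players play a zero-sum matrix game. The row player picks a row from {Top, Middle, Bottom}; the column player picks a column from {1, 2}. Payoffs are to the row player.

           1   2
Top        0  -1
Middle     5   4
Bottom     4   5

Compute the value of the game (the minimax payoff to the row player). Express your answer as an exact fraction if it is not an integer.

Row minima: Top → -1, Middle → 4, Bottom → 4; maximin = 4.
Column maxima: 1 → 5, 2 → 5; minimax = 5.
4 ≠ 5, so there is no saddle point; optimal play is mixed.
Top is strictly dominated by Middle, so the row player never plays it.
On the remaining 2×2 (Middle, Bottom vs 1, 2):
Let the row player play Middle with probability p. Expected payoff against 1: 5p + 4(1−p) = p + 4; against 2: 4p + 5(1−p) = −p + 5.
Setting these equal: p + 4 = −p + 5 ⇒ 2p = 1 ⇒ p = 1/2, and the value is (1)·(1/2) + 4 = 9/2.
For the column player: with q = P(1), equating Middle's and Bottom's payoffs gives q + 4 = −q + 5 ⇒ q = 1/2.

9/2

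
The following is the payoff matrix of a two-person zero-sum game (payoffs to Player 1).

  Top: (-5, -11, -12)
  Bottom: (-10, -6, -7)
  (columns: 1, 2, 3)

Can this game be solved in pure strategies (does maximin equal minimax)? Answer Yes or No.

No

Row minima: Top → -12, Bottom → -10; maximin = -10.
Column maxima: 1 → -5, 2 → -6, 3 → -7; minimax = -7.
-10 ≠ -7, so no pure-strategy equilibrium exists.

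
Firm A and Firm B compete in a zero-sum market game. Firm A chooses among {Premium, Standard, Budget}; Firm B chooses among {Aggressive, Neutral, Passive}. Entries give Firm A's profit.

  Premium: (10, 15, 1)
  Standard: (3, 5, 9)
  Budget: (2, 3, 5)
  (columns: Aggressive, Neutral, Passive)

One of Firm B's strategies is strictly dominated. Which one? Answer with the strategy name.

Neutral

Aggressive holds Firm A's payoff strictly below Neutral in every row: 10 < 15, 3 < 5, 2 < 3.
So Neutral is strictly dominated for Firm B.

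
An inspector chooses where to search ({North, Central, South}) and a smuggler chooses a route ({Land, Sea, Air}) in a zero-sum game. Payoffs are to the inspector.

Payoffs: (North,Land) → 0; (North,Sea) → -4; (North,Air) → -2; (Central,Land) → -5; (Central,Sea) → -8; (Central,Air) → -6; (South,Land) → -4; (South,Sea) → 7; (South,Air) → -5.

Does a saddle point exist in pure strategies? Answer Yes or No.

Row minima: North → -4, Central → -8, South → -5; maximin = -4.
Column maxima: Land → 0, Sea → 7, Air → -2; minimax = -2.
-4 ≠ -2, so no pure-strategy equilibrium exists.

No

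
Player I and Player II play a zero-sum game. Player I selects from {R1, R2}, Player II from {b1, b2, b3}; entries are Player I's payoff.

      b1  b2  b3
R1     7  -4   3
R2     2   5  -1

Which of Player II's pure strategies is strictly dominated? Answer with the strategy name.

b3 holds Player I's payoff strictly below b1 in every row: 3 < 7, -1 < 2.
So b1 is strictly dominated for Player II.

b1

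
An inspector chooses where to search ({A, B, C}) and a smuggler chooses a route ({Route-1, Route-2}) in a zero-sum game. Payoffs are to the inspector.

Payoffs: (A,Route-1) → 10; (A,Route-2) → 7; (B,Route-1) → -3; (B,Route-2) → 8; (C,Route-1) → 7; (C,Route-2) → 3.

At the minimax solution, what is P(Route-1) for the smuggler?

Row minima: A → 7, B → -3, C → 3; maximin = 7.
Column maxima: Route-1 → 10, Route-2 → 8; minimax = 8.
7 ≠ 8, so there is no saddle point; optimal play is mixed.
C is strictly dominated by A, so the inspector never plays it.
On the remaining 2×2 (A, B vs Route-1, Route-2):
Let the inspector play A with probability p. Expected payoff against Route-1: 10p + (-3)(1−p) = 13p − 3; against Route-2: 7p + 8(1−p) = −p + 8.
Setting these equal: 13p − 3 = −p + 8 ⇒ 14p = 11 ⇒ p = 11/14, and the value is (13)·(11/14) − 3 = 101/14.
For the smuggler: with q = P(Route-1), equating A's and B's payoffs gives 3q + 7 = −11q + 8 ⇒ q = 1/14.

1/14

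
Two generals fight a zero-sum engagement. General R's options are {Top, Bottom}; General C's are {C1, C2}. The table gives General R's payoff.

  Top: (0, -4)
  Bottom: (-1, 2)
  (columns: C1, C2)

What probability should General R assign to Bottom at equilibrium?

4/7

Row minima: Top → -4, Bottom → -1; maximin = -1.
Column maxima: C1 → 0, C2 → 2; minimax = 0.
-1 ≠ 0, so there is no saddle point; optimal play is mixed.
Let General R play Top with probability p. Expected payoff against C1: 0p + (-1)(1−p) = p − 1; against C2: (-4)p + 2(1−p) = −6p + 2.
Setting these equal: p − 1 = −6p + 2 ⇒ 7p = 3 ⇒ p = 3/7, and the value is (1)·(3/7) − 1 = -4/7.
For General C: with q = P(C1), equating Top's and Bottom's payoffs gives 4q − 4 = −3q + 2 ⇒ q = 6/7.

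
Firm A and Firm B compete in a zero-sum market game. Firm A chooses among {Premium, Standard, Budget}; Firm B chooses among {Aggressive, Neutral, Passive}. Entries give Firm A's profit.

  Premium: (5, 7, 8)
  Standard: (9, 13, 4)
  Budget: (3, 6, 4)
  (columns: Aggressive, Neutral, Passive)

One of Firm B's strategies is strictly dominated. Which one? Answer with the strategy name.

Neutral

Aggressive holds Firm A's payoff strictly below Neutral in every row: 5 < 7, 9 < 13, 3 < 6.
So Neutral is strictly dominated for Firm B.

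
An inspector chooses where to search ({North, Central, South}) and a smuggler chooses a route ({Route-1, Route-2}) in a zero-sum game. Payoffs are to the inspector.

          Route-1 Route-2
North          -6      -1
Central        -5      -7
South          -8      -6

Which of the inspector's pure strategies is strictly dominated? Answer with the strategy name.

South

North gives a strictly higher payoff than South against every column: -6 > -8, -1 > -6.
So South is strictly dominated and the inspector never plays it.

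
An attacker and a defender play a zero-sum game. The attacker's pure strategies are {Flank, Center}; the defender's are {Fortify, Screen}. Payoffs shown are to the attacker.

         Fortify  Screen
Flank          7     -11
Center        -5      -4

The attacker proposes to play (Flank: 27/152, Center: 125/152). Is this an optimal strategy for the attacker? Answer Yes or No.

Against Fortify this mix gives (27/152)·7 + (125/152)·(-5) = -109/38.
Against Screen this mix gives (27/152)·(-11) + (125/152)·(-4) = -797/152.
The defender will play Screen, holding the attacker to -797/152. Shifting weight toward the row that does better against Screen would raise this floor (the equalizing mix achieves -83/19 against both Screen and Fortify), so the proposed strategy is not optimal.

No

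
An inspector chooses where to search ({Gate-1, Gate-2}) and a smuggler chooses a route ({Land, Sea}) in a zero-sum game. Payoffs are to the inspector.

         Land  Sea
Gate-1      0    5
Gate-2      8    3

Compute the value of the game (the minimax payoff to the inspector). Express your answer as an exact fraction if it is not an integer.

Row minima: Gate-1 → 0, Gate-2 → 3; maximin = 3.
Column maxima: Land → 8, Sea → 5; minimax = 5.
3 ≠ 5, so there is no saddle point; optimal play is mixed.
Let the inspector play Gate-1 with probability p. Expected payoff against Land: 0p + 8(1−p) = −8p + 8; against Sea: 5p + 3(1−p) = 2p + 3.
Setting these equal: −8p + 8 = 2p + 3 ⇒ −10p = -5 ⇒ p = 1/2, and the value is (-8)·(1/2) + 8 = 4.
For the smuggler: with q = P(Land), equating Gate-1's and Gate-2's payoffs gives −5q + 5 = 5q + 3 ⇒ q = 1/5.

4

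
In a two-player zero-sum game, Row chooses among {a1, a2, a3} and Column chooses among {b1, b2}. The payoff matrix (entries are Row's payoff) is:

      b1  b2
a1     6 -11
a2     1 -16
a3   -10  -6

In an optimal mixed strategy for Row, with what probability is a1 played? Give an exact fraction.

Row minima: a1 → -11, a2 → -16, a3 → -10; maximin = -10.
Column maxima: b1 → 6, b2 → -6; minimax = -6.
-10 ≠ -6, so there is no saddle point; optimal play is mixed.
a2 is strictly dominated by a1, so Row never plays it.
On the remaining 2×2 (a1, a3 vs b1, b2):
Let Row play a1 with probability p. Expected payoff against b1: 6p + (-10)(1−p) = 16p − 10; against b2: (-11)p + (-6)(1−p) = −5p − 6.
Setting these equal: 16p − 10 = −5p − 6 ⇒ 21p = 4 ⇒ p = 4/21, and the value is (16)·(4/21) − 10 = -146/21.
For Column: with q = P(b1), equating a1's and a3's payoffs gives 17q − 11 = −4q − 6 ⇒ q = 5/21.

4/21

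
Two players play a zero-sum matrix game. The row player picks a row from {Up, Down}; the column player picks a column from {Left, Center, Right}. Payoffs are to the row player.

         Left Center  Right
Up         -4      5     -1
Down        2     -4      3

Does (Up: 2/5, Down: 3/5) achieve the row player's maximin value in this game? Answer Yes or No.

Yes

Against Left this mix gives (2/5)·(-4) + (3/5)·2 = -2/5.
Against Center this mix gives (2/5)·5 + (3/5)·(-4) = -2/5.
Against Right this mix gives (2/5)·(-1) + (3/5)·3 = 7/5.
All of the column player's active replies (Left, Center) yield -2/5, and no column does worse for the row player. The mix makes the column player indifferent and guarantees -2/5, so it is optimal.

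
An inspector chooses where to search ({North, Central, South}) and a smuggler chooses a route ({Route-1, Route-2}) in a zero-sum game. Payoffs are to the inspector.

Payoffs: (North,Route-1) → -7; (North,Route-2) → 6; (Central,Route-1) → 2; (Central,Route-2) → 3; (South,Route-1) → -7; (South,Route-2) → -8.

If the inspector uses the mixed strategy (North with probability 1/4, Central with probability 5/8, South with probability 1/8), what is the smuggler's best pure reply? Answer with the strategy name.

Route-1

If the smuggler plays Route-1, the inspector's expected payoff is (1/4)·(-7) + (5/8)·2 + (1/8)·(-7) = -11/8.
If the smuggler plays Route-2, the inspector's expected payoff is (1/4)·6 + (5/8)·3 + (1/8)·(-8) = 19/8.
The smuggler minimizes the inspector's payoff; the smallest is -11/8, so the best response is Route-1.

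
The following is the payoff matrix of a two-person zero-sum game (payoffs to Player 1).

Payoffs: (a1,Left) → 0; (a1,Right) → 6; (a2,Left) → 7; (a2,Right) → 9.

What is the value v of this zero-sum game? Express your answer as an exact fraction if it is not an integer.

7

Row minima: a1 → 0, a2 → 7; maximin = 7.
Column maxima: Left → 7, Right → 9; minimax = 7.
Since maximin = minimax = 7, there is a saddle point and the value is 7.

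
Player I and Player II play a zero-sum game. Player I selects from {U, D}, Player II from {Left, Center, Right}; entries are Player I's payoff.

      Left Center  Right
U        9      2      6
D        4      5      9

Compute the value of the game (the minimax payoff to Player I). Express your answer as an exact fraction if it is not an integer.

37/8

Row minima: U → 2, D → 4; maximin = 4.
Column maxima: Left → 9, Center → 5, Right → 9; minimax = 5.
4 ≠ 5, so there is no saddle point; optimal play is mixed.
Right is strictly dominated by Center (it gives Player I strictly more in every row), so Player II never plays it.
On the remaining 2×2 (U, D vs Left, Center):
Let Player I play U with probability p. Expected payoff against Left: 9p + 4(1−p) = 5p + 4; against Center: 2p + 5(1−p) = −3p + 5.
Setting these equal: 5p + 4 = −3p + 5 ⇒ 8p = 1 ⇒ p = 1/8, and the value is (5)·(1/8) + 4 = 37/8.
For Player II: with q = P(Left), equating U's and D's payoffs gives 7q + 2 = −q + 5 ⇒ q = 3/8.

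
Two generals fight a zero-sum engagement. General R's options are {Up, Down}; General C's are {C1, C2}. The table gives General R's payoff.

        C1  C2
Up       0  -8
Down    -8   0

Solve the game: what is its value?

-4

Row minima: Up → -8, Down → -8; maximin = -8.
Column maxima: C1 → 0, C2 → 0; minimax = 0.
-8 ≠ 0, so there is no saddle point; optimal play is mixed.
Let General R play Up with probability p. Expected payoff against C1: 0p + (-8)(1−p) = 8p − 8; against C2: (-8)p + 0(1−p) = −8p.
Setting these equal: 8p − 8 = −8p ⇒ 16p = 8 ⇒ p = 1/2, and the value is (8)·(1/2) − 8 = -4.
For General C: with q = P(C1), equating Up's and Down's payoffs gives 8q − 8 = −8q ⇒ q = 1/2.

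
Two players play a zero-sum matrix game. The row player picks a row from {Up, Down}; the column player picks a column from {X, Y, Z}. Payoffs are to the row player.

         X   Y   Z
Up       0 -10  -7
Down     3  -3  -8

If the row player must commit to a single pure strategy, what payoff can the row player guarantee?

Row minima: Up → -10, Down → -8.
The best of these is -8.

-8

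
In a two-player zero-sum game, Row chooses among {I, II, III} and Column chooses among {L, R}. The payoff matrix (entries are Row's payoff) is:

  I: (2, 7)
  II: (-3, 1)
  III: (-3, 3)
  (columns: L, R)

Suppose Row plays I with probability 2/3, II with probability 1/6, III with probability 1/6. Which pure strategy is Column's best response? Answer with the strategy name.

L

If Column plays L, Row's expected payoff is (2/3)·2 + (1/6)·(-3) + (1/6)·(-3) = 1/3.
If Column plays R, Row's expected payoff is (2/3)·7 + (1/6)·1 + (1/6)·3 = 16/3.
Column minimizes Row's payoff; the smallest is 1/3, so the best response is L.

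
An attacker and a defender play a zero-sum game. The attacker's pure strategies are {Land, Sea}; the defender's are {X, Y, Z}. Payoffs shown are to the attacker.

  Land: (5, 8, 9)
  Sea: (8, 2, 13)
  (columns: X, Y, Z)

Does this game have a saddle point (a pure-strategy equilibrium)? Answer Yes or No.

Row minima: Land → 5, Sea → 2; maximin = 5.
Column maxima: X → 8, Y → 8, Z → 13; minimax = 8.
5 ≠ 8, so no pure-strategy equilibrium exists.

No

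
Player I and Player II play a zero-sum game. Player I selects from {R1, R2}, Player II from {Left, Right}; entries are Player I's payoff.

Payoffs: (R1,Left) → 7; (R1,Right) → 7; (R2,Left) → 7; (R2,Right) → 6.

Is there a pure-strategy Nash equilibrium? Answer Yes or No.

Row minima: R1 → 7, R2 → 6; maximin = 7.
Column maxima: Left → 7, Right → 7; minimax = 7.
maximin = minimax = 7, so a saddle point exists.

Yes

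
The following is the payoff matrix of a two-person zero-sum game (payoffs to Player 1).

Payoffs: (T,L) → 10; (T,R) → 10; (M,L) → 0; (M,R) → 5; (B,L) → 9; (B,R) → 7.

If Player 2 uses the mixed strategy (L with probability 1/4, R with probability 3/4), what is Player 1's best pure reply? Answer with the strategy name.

Expected payoff of T: (1/4)·10 + (3/4)·10 = 10.
Expected payoff of M: (1/4)·0 + (3/4)·5 = 15/4.
Expected payoff of B: (1/4)·9 + (3/4)·7 = 15/2.
The largest is 10, so Player 1's best response is T.

T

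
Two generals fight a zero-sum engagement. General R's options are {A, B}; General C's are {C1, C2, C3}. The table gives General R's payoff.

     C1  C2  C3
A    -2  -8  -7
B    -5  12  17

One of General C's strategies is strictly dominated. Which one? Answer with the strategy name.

C3

C2 holds General R's payoff strictly below C3 in every row: -8 < -7, 12 < 17.
So C3 is strictly dominated for General C.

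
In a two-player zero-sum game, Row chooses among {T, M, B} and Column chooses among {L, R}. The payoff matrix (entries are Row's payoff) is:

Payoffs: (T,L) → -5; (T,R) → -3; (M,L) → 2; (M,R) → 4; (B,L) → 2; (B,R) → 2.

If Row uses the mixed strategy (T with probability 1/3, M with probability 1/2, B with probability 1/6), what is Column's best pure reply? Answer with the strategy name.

L

If Column plays L, Row's expected payoff is (1/3)·(-5) + (1/2)·2 + (1/6)·2 = -1/3.
If Column plays R, Row's expected payoff is (1/3)·(-3) + (1/2)·4 + (1/6)·2 = 4/3.
Column minimizes Row's payoff; the smallest is -1/3, so the best response is L.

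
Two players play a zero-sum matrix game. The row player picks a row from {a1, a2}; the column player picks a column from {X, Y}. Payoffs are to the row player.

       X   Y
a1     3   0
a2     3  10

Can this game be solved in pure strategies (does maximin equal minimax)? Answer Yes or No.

Yes

Row minima: a1 → 0, a2 → 3; maximin = 3.
Column maxima: X → 3, Y → 10; minimax = 3.
maximin = minimax = 3, so a saddle point exists.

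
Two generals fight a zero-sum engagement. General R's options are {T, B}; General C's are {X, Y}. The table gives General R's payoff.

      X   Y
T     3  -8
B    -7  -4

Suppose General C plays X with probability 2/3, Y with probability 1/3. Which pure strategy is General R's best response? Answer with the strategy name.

Expected payoff of T: (2/3)·3 + (1/3)·(-8) = -2/3.
Expected payoff of B: (2/3)·(-7) + (1/3)·(-4) = -6.
The largest is -2/3, so General R's best response is T.

T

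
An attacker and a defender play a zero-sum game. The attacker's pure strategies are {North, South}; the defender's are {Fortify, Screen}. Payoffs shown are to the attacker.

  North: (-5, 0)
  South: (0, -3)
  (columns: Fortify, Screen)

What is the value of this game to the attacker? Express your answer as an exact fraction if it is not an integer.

-15/8

Row minima: North → -5, South → -3; maximin = -3.
Column maxima: Fortify → 0, Screen → 0; minimax = 0.
-3 ≠ 0, so there is no saddle point; optimal play is mixed.
Let the attacker play North with probability p. Expected payoff against Fortify: (-5)p + 0(1−p) = −5p; against Screen: 0p + (-3)(1−p) = 3p − 3.
Setting these equal: −5p = 3p − 3 ⇒ −8p = -3 ⇒ p = 3/8, and the value is (-5)·(3/8) = -15/8.
For the defender: with q = P(Fortify), equating North's and South's payoffs gives −5q = 3q − 3 ⇒ q = 3/8.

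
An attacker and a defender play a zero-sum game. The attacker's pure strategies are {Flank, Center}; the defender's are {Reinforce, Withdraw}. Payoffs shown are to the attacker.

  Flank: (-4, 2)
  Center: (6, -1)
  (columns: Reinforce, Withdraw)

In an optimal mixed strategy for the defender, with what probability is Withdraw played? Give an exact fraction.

10/13

Row minima: Flank → -4, Center → -1; maximin = -1.
Column maxima: Reinforce → 6, Withdraw → 2; minimax = 2.
-1 ≠ 2, so there is no saddle point; optimal play is mixed.
Let the attacker play Flank with probability p. Expected payoff against Reinforce: (-4)p + 6(1−p) = −10p + 6; against Withdraw: 2p + (-1)(1−p) = 3p − 1.
Setting these equal: −10p + 6 = 3p − 1 ⇒ −13p = -7 ⇒ p = 7/13, and the value is (-10)·(7/13) + 6 = 8/13.
For the defender: with q = P(Reinforce), equating Flank's and Center's payoffs gives −6q + 2 = 7q − 1 ⇒ q = 3/13.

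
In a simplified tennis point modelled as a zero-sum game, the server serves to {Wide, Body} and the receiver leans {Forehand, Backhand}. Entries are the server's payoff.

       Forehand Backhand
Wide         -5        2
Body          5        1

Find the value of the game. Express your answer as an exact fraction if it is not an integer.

Row minima: Wide → -5, Body → 1; maximin = 1.
Column maxima: Forehand → 5, Backhand → 2; minimax = 2.
1 ≠ 2, so there is no saddle point; optimal play is mixed.
Let the server play Wide with probability p. Expected payoff against Forehand: (-5)p + 5(1−p) = −10p + 5; against Backhand: 2p + 1(1−p) = p + 1.
Setting these equal: −10p + 5 = p + 1 ⇒ −11p = -4 ⇒ p = 4/11, and the value is (-10)·(4/11) + 5 = 15/11.
For the receiver: with q = P(Forehand), equating Wide's and Body's payoffs gives −7q + 2 = 4q + 1 ⇒ q = 1/11.

15/11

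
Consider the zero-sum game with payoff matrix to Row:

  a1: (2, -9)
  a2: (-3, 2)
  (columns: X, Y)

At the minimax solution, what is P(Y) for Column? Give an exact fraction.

5/16

Row minima: a1 → -9, a2 → -3; maximin = -3.
Column maxima: X → 2, Y → 2; minimax = 2.
-3 ≠ 2, so there is no saddle point; optimal play is mixed.
Let Row play a1 with probability p. Expected payoff against X: 2p + (-3)(1−p) = 5p − 3; against Y: (-9)p + 2(1−p) = −11p + 2.
Setting these equal: 5p − 3 = −11p + 2 ⇒ 16p = 5 ⇒ p = 5/16, and the value is (5)·(5/16) − 3 = -23/16.
For Column: with q = P(X), equating a1's and a2's payoffs gives 11q − 9 = −5q + 2 ⇒ q = 11/16.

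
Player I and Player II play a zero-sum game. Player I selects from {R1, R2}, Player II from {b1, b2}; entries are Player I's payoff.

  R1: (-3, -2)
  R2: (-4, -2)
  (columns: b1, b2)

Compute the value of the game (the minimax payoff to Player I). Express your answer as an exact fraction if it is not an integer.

-3

Row minima: R1 → -3, R2 → -4; maximin = -3.
Column maxima: b1 → -3, b2 → -2; minimax = -3.
Since maximin = minimax = -3, there is a saddle point and the value is -3.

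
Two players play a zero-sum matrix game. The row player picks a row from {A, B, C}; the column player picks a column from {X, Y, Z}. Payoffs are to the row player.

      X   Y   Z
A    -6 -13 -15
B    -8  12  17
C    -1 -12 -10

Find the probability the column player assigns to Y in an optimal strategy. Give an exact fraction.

7/31

Row minima: A → -15, B → -8, C → -12; maximin = -8.
Column maxima: X → -1, Y → 12, Z → 17; minimax = -1.
-8 ≠ -1, so there is no saddle point; optimal play is mixed.
A is strictly dominated by C, so the row player never plays it.
With A eliminated, Z is strictly dominated by Y (it gives the row player strictly more in every remaining row), so the column player never plays it.
On the remaining 2×2 (B, C vs X, Y):
Let the row player play B with probability p. Expected payoff against X: (-8)p + (-1)(1−p) = −7p − 1; against Y: 12p + (-12)(1−p) = 24p − 12.
Setting these equal: −7p − 1 = 24p − 12 ⇒ −31p = -11 ⇒ p = 11/31, and the value is (-7)·(11/31) − 1 = -108/31.
For the column player: with q = P(X), equating B's and C's payoffs gives −20q + 12 = 11q − 12 ⇒ q = 24/31.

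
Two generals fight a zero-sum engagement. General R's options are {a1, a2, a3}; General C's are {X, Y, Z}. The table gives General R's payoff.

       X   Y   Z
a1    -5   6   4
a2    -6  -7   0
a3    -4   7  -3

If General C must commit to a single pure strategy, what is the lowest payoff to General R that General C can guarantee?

Column maxima: X → -4, Y → 7, Z → 4.
The smallest of these is -4.

-4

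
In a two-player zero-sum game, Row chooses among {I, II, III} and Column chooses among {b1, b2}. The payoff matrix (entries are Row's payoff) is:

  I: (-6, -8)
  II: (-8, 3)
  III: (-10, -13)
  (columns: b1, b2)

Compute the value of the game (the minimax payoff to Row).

Row minima: I → -8, II → -8, III → -13; maximin = -8.
Column maxima: b1 → -6, b2 → 3; minimax = -6.
-8 ≠ -6, so there is no saddle point; optimal play is mixed.
III is strictly dominated by I, so Row never plays it.
On the remaining 2×2 (I, II vs b1, b2):
Let Row play I with probability p. Expected payoff against b1: (-6)p + (-8)(1−p) = 2p − 8; against b2: (-8)p + 3(1−p) = −11p + 3.
Setting these equal: 2p − 8 = −11p + 3 ⇒ 13p = 11 ⇒ p = 11/13, and the value is (2)·(11/13) − 8 = -82/13.
For Column: with q = P(b1), equating I's and II's payoffs gives 2q − 8 = −11q + 3 ⇒ q = 11/13.

-82/13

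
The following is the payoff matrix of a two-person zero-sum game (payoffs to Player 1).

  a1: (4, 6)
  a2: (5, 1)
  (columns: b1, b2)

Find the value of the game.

Row minima: a1 → 4, a2 → 1; maximin = 4.
Column maxima: b1 → 5, b2 → 6; minimax = 5.
4 ≠ 5, so there is no saddle point; optimal play is mixed.
Let Player 1 play a1 with probability p. Expected payoff against b1: 4p + 5(1−p) = −p + 5; against b2: 6p + 1(1−p) = 5p + 1.
Setting these equal: −p + 5 = 5p + 1 ⇒ −6p = -4 ⇒ p = 2/3, and the value is (-1)·(2/3) + 5 = 13/3.
For Player 2: with q = P(b1), equating a1's and a2's payoffs gives −2q + 6 = 4q + 1 ⇒ q = 5/6.

13/3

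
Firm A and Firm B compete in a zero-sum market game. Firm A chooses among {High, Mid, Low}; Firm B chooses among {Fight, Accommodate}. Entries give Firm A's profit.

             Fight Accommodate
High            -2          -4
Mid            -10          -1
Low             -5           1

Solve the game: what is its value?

-11/4

Row minima: High → -4, Mid → -10, Low → -5; maximin = -4.
Column maxima: Fight → -2, Accommodate → 1; minimax = -2.
-4 ≠ -2, so there is no saddle point; optimal play is mixed.
Mid is strictly dominated by Low, so Firm A never plays it.
On the remaining 2×2 (High, Low vs Fight, Accommodate):
Let Firm A play High with probability p. Expected payoff against Fight: (-2)p + (-5)(1−p) = 3p − 5; against Accommodate: (-4)p + 1(1−p) = −5p + 1.
Setting these equal: 3p − 5 = −5p + 1 ⇒ 8p = 6 ⇒ p = 3/4, and the value is (3)·(3/4) − 5 = -11/4.
For Firm B: with q = P(Fight), equating High's and Low's payoffs gives 2q − 4 = −6q + 1 ⇒ q = 5/8.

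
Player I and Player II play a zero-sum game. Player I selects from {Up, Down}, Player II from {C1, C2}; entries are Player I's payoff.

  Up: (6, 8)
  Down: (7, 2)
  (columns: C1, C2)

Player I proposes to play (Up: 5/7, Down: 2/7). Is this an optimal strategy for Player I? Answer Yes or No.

Against C1 this mix gives (5/7)·6 + (2/7)·7 = 44/7.
Against C2 this mix gives (5/7)·8 + (2/7)·2 = 44/7.
All of Player II's active replies (C1, C2) yield 44/7, and no column does worse for Player I. The mix makes Player II indifferent and guarantees 44/7, so it is optimal.

Yes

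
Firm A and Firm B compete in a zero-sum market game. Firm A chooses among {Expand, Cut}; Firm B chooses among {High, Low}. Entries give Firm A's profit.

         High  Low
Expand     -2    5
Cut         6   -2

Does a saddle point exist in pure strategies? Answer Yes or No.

No

Row minima: Expand → -2, Cut → -2; maximin = -2.
Column maxima: High → 6, Low → 5; minimax = 5.
-2 ≠ 5, so no pure-strategy equilibrium exists.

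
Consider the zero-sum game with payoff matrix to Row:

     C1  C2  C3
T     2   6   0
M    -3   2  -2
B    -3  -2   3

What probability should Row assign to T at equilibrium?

Row minima: T → 0, M → -3, B → -3; maximin = 0.
Column maxima: C1 → 2, C2 → 6, C3 → 3; minimax = 2.
0 ≠ 2, so there is no saddle point; optimal play is mixed.
M is strictly dominated by T, so Row never plays it.
C2 is strictly dominated by C1 (it gives Row strictly more in every row), so Column never plays it.
On the remaining 2×2 (T, B vs C1, C3):
Let Row play T with probability p. Expected payoff against C1: 2p + (-3)(1−p) = 5p − 3; against C3: 0p + 3(1−p) = −3p + 3.
Setting these equal: 5p − 3 = −3p + 3 ⇒ 8p = 6 ⇒ p = 3/4, and the value is (5)·(3/4) − 3 = 3/4.
For Column: with q = P(C1), equating T's and B's payoffs gives 2q = −6q + 3 ⇒ q = 3/8.

3/4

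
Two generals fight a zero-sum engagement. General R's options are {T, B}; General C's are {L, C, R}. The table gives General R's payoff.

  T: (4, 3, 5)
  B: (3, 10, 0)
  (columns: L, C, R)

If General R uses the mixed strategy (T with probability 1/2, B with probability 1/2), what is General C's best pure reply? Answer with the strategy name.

If General C plays L, General R's expected payoff is (1/2)·4 + (1/2)·3 = 7/2.
If General C plays C, General R's expected payoff is (1/2)·3 + (1/2)·10 = 13/2.
If General C plays R, General R's expected payoff is (1/2)·5 + (1/2)·0 = 5/2.
General C minimizes General R's payoff; the smallest is 5/2, so the best response is R.

R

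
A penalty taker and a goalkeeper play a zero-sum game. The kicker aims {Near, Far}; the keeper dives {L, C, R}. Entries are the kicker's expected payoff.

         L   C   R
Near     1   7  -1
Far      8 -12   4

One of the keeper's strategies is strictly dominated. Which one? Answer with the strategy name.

L

R holds the kicker's payoff strictly below L in every row: -1 < 1, 4 < 8.
So L is strictly dominated for the keeper.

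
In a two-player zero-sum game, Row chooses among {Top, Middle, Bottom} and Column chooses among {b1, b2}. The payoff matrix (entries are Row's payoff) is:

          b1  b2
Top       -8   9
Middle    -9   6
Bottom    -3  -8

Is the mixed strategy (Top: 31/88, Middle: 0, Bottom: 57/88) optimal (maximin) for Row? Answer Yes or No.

No

Against b1 this mix gives (31/88)·(-8) + (57/88)·(-3) = -419/88.
Against b2 this mix gives (31/88)·9 + (57/88)·(-8) = -177/88.
Column will play b1, holding Row to -419/88. Shifting weight toward the row that does better against b1 would raise this floor (the equalizing mix achieves -91/22 against both b1 and b2), so the proposed strategy is not optimal.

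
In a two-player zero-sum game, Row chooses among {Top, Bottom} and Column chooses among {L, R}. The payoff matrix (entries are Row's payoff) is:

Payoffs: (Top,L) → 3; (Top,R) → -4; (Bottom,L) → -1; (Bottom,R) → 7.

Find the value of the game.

17/15

Row minima: Top → -4, Bottom → -1; maximin = -1.
Column maxima: L → 3, R → 7; minimax = 3.
-1 ≠ 3, so there is no saddle point; optimal play is mixed.
Let Row play Top with probability p. Expected payoff against L: 3p + (-1)(1−p) = 4p − 1; against R: (-4)p + 7(1−p) = −11p + 7.
Setting these equal: 4p − 1 = −11p + 7 ⇒ 15p = 8 ⇒ p = 8/15, and the value is (4)·(8/15) − 1 = 17/15.
For Column: with q = P(L), equating Top's and Bottom's payoffs gives 7q − 4 = −8q + 7 ⇒ q = 11/15.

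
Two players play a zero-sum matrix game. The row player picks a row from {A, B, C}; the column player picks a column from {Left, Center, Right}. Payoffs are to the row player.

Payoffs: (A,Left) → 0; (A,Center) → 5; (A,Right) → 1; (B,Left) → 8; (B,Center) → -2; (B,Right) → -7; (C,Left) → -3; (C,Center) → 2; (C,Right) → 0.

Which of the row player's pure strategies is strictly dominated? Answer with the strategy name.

C

A gives a strictly higher payoff than C against every column: 0 > -3, 5 > 2, 1 > 0.
So C is strictly dominated and the row player never plays it.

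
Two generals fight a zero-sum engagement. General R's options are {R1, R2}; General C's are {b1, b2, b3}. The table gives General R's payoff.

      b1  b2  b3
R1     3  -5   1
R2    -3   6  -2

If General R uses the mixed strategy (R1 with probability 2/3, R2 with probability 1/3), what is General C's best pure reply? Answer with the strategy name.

If General C plays b1, General R's expected payoff is (2/3)·3 + (1/3)·(-3) = 1.
If General C plays b2, General R's expected payoff is (2/3)·(-5) + (1/3)·6 = -4/3.
If General C plays b3, General R's expected payoff is (2/3)·1 + (1/3)·(-2) = 0.
General C minimizes General R's payoff; the smallest is -4/3, so the best response is b2.

b2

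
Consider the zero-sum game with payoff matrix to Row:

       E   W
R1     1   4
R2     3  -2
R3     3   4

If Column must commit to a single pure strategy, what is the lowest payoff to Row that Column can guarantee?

Column maxima: E → 3, W → 4.
The smallest of these is 3.

3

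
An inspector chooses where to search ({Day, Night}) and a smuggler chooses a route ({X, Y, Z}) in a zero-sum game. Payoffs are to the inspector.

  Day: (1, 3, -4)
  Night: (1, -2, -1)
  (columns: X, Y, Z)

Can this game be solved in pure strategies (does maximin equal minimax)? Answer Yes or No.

Row minima: Day → -4, Night → -2; maximin = -2.
Column maxima: X → 1, Y → 3, Z → -1; minimax = -1.
-2 ≠ -1, so no pure-strategy equilibrium exists.

No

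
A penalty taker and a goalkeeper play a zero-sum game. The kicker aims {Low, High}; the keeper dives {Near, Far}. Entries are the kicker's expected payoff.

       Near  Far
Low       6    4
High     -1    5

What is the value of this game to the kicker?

17/4

Row minima: Low → 4, High → -1; maximin = 4.
Column maxima: Near → 6, Far → 5; minimax = 5.
4 ≠ 5, so there is no saddle point; optimal play is mixed.
Let the kicker play Low with probability p. Expected payoff against Near: 6p + (-1)(1−p) = 7p − 1; against Far: 4p + 5(1−p) = −p + 5.
Setting these equal: 7p − 1 = −p + 5 ⇒ 8p = 6 ⇒ p = 3/4, and the value is (7)·(3/4) − 1 = 17/4.
For the keeper: with q = P(Near), equating Low's and High's payoffs gives 2q + 4 = −6q + 5 ⇒ q = 1/8.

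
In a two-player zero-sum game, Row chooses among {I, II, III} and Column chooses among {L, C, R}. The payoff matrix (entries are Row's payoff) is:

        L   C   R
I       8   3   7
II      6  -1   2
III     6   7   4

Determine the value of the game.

Row minima: I → 3, II → -1, III → 4; maximin = 4.
Column maxima: L → 8, C → 7, R → 7; minimax = 7.
4 ≠ 7, so there is no saddle point; optimal play is mixed.
II is strictly dominated by I, so Row never plays it.
L is strictly dominated by R (it gives Row strictly more in every row), so Column never plays it.
On the remaining 2×2 (I, III vs C, R):
Let Row play I with probability p. Expected payoff against C: 3p + 7(1−p) = −4p + 7; against R: 7p + 4(1−p) = 3p + 4.
Setting these equal: −4p + 7 = 3p + 4 ⇒ −7p = -3 ⇒ p = 3/7, and the value is (-4)·(3/7) + 7 = 37/7.
For Column: with q = P(C), equating I's and III's payoffs gives −4q + 7 = 3q + 4 ⇒ q = 3/7.

37/7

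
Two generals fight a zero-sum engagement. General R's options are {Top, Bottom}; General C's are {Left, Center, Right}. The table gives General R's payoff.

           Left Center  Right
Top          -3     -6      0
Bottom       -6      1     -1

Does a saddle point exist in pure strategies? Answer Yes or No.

No

Row minima: Top → -6, Bottom → -6; maximin = -6.
Column maxima: Left → -3, Center → 1, Right → 0; minimax = -3.
-6 ≠ -3, so no pure-strategy equilibrium exists.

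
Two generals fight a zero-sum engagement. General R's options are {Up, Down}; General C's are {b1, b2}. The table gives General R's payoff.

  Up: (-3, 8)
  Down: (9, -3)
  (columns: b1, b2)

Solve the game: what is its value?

Row minima: Up → -3, Down → -3; maximin = -3.
Column maxima: b1 → 9, b2 → 8; minimax = 8.
-3 ≠ 8, so there is no saddle point; optimal play is mixed.
Let General R play Up with probability p. Expected payoff against b1: (-3)p + 9(1−p) = −12p + 9; against b2: 8p + (-3)(1−p) = 11p − 3.
Setting these equal: −12p + 9 = 11p − 3 ⇒ −23p = -12 ⇒ p = 12/23, and the value is (-12)·(12/23) + 9 = 63/23.
For General C: with q = P(b1), equating Up's and Down's payoffs gives −11q + 8 = 12q − 3 ⇒ q = 11/23.

63/23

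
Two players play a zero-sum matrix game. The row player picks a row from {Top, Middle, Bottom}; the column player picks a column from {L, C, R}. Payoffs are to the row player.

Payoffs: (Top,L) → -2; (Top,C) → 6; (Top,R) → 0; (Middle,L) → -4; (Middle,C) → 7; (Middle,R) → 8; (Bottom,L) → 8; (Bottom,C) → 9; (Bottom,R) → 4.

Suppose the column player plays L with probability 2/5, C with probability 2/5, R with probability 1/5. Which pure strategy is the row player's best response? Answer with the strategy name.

Bottom

Expected payoff of Top: (2/5)·(-2) + (2/5)·6 + (1/5)·0 = 8/5.
Expected payoff of Middle: (2/5)·(-4) + (2/5)·7 + (1/5)·8 = 14/5.
Expected payoff of Bottom: (2/5)·8 + (2/5)·9 + (1/5)·4 = 38/5.
The largest is 38/5, so the row player's best response is Bottom.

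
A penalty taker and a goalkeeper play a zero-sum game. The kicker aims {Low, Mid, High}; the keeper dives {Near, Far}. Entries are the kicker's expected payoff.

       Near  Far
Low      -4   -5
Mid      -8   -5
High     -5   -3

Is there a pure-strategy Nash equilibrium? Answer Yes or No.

Row minima: Low → -5, Mid → -8, High → -5; maximin = -5.
Column maxima: Near → -4, Far → -3; minimax = -4.
-5 ≠ -4, so no pure-strategy equilibrium exists.

No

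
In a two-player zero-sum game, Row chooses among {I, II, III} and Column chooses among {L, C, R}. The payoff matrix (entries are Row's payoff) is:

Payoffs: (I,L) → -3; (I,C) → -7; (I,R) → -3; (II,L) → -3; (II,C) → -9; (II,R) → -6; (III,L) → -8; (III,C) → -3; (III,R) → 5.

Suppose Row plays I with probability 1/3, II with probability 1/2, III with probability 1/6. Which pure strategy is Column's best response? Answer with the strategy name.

If Column plays L, Row's expected payoff is (1/3)·(-3) + (1/2)·(-3) + (1/6)·(-8) = -23/6.
If Column plays C, Row's expected payoff is (1/3)·(-7) + (1/2)·(-9) + (1/6)·(-3) = -22/3.
If Column plays R, Row's expected payoff is (1/3)·(-3) + (1/2)·(-6) + (1/6)·5 = -19/6.
Column minimizes Row's payoff; the smallest is -22/3, so the best response is C.

C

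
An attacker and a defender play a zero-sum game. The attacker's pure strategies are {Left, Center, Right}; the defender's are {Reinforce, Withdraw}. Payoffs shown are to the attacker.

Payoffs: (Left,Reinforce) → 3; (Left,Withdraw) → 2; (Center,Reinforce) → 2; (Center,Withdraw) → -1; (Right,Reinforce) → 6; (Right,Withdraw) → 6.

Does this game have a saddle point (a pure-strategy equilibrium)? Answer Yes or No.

Yes

Row minima: Left → 2, Center → -1, Right → 6; maximin = 6.
Column maxima: Reinforce → 6, Withdraw → 6; minimax = 6.
maximin = minimax = 6, so a saddle point exists.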